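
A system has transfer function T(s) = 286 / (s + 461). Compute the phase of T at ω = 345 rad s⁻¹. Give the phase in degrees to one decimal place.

-36.8°

∠(j345 + 461) = arctan(345/461) = 36.81°
∠T(j345) = −36.81° = -36.81°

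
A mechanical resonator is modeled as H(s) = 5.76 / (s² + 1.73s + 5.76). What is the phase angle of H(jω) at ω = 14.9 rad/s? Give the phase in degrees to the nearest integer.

-173°

∠[(j14.9)² + 1.73(j14.9) + 5.76] = ∠[-216.25 + j25.777] = 173.20°
∠H(j14.9) = −173.20° = -173.20°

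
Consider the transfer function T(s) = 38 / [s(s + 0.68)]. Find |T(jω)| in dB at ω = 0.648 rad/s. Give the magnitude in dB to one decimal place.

|j0.648 + 0.68| = √(0.648² + 0.68²) = 0.9393
|j0.648| = 0.648
|T(j0.648)| = 38 / (0.9393 × 0.648) = 62.431
20 log₁₀(62.431) = 35.91 dB

35.9 dB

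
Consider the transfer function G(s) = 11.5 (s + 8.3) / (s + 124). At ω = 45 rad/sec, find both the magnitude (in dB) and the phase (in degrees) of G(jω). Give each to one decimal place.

|G| = 12.0 dB, ∠G = 59.6°

|j45 + 8.3| = √(45² + 8.3²) = 45.76
|j45 + 124| = √(45² + 124²) = 131.9
|G(j45)| = 11.5 × 45.76 / 131.9 = 3.9892
20 log₁₀(3.9892) = 12.02 dB
∠(j45 + 8.3) = arctan(45/8.3) = 79.55°
∠(j45 + 124) = arctan(45/124) = 19.95°
∠G(j45) = 79.55° − 19.95° = 59.60°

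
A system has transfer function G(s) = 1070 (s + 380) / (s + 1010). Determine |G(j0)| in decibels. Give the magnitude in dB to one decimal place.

G(0) = 1070 × 380 / 1010 = 402.57
20 log₁₀(402.57) = 52.10 dB

52.1 dB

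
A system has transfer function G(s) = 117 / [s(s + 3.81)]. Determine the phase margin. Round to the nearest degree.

20°

Gain crossover: |G(jω)| = 1 at ω ≈ 10.5 rad/s.
∠G(j10.5) = −90° − arctan(10.5/3.81) ≈ -160.03°
PM = 180° + (-160.03°) = 19.97°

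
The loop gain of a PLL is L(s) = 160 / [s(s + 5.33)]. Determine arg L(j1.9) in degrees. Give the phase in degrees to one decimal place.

-109.6°

∠(j1.9 + 5.33) = arctan(1.9/5.33) = 19.62°
∠(j1.9) = 90.00°
∠L(j1.9) = − (19.62° + 90.00°) = -109.62°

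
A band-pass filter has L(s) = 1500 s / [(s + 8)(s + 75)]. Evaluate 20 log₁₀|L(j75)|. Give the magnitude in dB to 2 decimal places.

22.96 dB

|j75| = 75
|j75 + 8| = √(75² + 8²) = 75.43
|j75 + 75| = √(75² + 75²) = 106.1
|L(j75)| = 1500 × 75 / (75.43 × 106.1) = 14.062
20 log₁₀(14.062) = 22.961 dB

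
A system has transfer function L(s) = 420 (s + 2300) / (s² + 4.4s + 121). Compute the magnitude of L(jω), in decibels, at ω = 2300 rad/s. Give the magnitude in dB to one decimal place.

|j2300 + 2300| = √(2300² + 2300²) = 3253
|(j2300)² + 4.4(j2300) + 121| = |-5.2899e+06 + j10120| = 5.29e+06
|L(j2300)| = 420 × 3253 / 5.29e+06 = 0.25825
20 log₁₀(0.25825) = -11.76 dB

-11.8 dB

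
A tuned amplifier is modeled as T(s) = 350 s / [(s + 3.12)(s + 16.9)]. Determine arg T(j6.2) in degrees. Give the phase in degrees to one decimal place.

6.6°

∠(j6.2) = 90.00°
∠(j6.2 + 3.12) = arctan(6.2/3.12) = 63.29°
∠(j6.2 + 16.9) = arctan(6.2/16.9) = 20.15°
∠T(j6.2) = 90.00° − (63.29° + 20.15°) = 6.57°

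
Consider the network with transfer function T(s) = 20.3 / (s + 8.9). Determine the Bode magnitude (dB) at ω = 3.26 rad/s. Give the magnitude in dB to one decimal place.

|j3.26 + 8.9| = √(3.26² + 8.9²) = 9.478
|T(j3.26)| = 20.3 / 9.478 = 2.1417
20 log₁₀(2.1417) = 6.62 dB

6.6 dB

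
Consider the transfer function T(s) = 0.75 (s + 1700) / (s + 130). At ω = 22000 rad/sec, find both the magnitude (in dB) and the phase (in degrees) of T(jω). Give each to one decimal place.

|j22000 + 1700| = √(22000² + 1700²) = 2.207e+04
|j22000 + 130| = √(22000² + 130²) = 2.2e+04
|T(j22000)| = 0.75 × 2.207e+04 / 2.2e+04 = 0.75222
20 log₁₀(0.75222) = -2.47 dB
∠(j22000 + 1700) = arctan(22000/1700) = 85.58°
∠(j22000 + 130) = arctan(22000/130) = 89.66°
∠T(j22000) = 85.58° − 89.66° = -4.08°

|T| = -2.5 dB, ∠T = -4.1°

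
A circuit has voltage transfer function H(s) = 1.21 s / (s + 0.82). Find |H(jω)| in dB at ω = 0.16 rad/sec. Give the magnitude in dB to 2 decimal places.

|j0.16| = 0.16
|j0.16 + 0.82| = √(0.16² + 0.82²) = 0.8355
|H(j0.16)| = 1.21 × 0.16 / 0.8355 = 0.23173
20 log₁₀(0.23173) = -12.700 dB

-12.70 dB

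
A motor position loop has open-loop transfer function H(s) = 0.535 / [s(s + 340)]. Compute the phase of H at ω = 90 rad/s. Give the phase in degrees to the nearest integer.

-105 deg

∠(j90 + 340) = arctan(90/340) = 14.83°
∠(j90) = 90.00°
∠H(j90) = − (14.83° + 90.00°) = -104.83°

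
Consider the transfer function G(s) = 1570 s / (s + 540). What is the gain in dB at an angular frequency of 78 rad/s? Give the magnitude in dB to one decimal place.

|j78| = 78
|j78 + 540| = √(78² + 540²) = 545.6
|G(j78)| = 1570 × 78 / 545.6 = 224.45
20 log₁₀(224.45) = 47.02 dB

47.0 dB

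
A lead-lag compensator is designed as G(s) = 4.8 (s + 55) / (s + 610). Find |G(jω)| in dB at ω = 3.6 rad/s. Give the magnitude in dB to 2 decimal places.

-7.26 dB

|j3.6 + 55| = √(3.6² + 55²) = 55.12
|j3.6 + 610| = √(3.6² + 610²) = 610
|G(j3.6)| = 4.8 × 55.12 / 610 = 0.43371
20 log₁₀(0.43371) = -7.256 dB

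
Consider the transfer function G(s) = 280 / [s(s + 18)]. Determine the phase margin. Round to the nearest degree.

Gain crossover: |G(jω)| = 1 at ω ≈ 12.7 rad s⁻¹.
∠G(j12.7) = −90° − arctan(12.7/18) ≈ -125.22°
PM = 180° + (-125.22°) = 54.78°

55°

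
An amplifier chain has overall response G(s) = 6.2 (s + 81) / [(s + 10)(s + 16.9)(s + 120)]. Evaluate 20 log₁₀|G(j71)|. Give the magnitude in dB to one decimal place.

-60.8 dB

|j71 + 81| = √(71² + 81²) = 107.7
|j71 + 10| = √(71² + 10²) = 71.7
|j71 + 16.9| = √(71² + 16.9²) = 72.98
|j71 + 120| = √(71² + 120²) = 139.4
|G(j71)| = 6.2 × 107.7 / (71.7 × 72.98 × 139.4) = 0.00091527
20 log₁₀(0.00091527) = -60.77 dB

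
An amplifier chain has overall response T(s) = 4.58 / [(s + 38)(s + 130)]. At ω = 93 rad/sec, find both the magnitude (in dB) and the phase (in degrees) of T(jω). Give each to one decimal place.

|j93 + 38| = √(93² + 38²) = 100.5
|j93 + 130| = √(93² + 130²) = 159.8
|T(j93)| = 4.58 / (100.5 × 159.8) = 0.00028521
20 log₁₀(0.00028521) = -70.90 dB
∠(j93 + 38) = arctan(93/38) = 67.77°
∠(j93 + 130) = arctan(93/130) = 35.58°
∠T(j93) = − (67.77° + 35.58°) = -103.35°

|T| = -70.9 dB, ∠T = -103.4 deg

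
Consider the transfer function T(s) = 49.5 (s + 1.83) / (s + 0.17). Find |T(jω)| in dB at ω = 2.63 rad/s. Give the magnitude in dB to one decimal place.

|j2.63 + 1.83| = √(2.63² + 1.83²) = 3.204
|j2.63 + 0.17| = √(2.63² + 0.17²) = 2.635
|T(j2.63)| = 49.5 × 3.204 / 2.635 = 60.178
20 log₁₀(60.178) = 35.59 dB

35.6 dB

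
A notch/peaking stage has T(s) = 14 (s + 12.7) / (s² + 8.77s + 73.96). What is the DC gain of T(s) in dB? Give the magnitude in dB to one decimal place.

7.6 dB

T(0) = 14 × 12.7 / 73.96 = 2.404
20 log₁₀(2.404) = 7.62 dB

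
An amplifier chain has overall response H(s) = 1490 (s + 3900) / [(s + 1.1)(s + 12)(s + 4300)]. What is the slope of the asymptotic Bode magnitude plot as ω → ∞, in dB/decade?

-40 dB/decade

With 1 zero and 3 poles, the high-frequency asymptotic slope is 20 × (1 − 3) = -40 dB/decade.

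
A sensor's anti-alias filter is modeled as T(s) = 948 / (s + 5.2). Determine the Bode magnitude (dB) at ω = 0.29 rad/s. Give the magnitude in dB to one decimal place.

45.2 dB

|j0.29 + 5.2| = √(0.29² + 5.2²) = 5.208
|T(j0.29)| = 948 / 5.208 = 182.02
20 log₁₀(182.02) = 45.20 dB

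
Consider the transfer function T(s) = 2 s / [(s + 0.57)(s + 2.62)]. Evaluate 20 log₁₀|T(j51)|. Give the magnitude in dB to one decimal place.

|j51| = 51
|j51 + 0.57| = √(51² + 0.57²) = 51
|j51 + 2.62| = √(51² + 2.62²) = 51.07
|T(j51)| = 2 × 51 / (51 × 51.07) = 0.039162
20 log₁₀(0.039162) = -28.14 dB

-28.1 dB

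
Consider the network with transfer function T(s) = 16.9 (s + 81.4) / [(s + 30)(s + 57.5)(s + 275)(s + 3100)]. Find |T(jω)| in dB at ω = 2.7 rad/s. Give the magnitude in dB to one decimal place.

-120.6 dB

|j2.7 + 81.4| = √(2.7² + 81.4²) = 81.44
|j2.7 + 30| = √(2.7² + 30²) = 30.12
|j2.7 + 57.5| = √(2.7² + 57.5²) = 57.56
|j2.7 + 275| = √(2.7² + 275²) = 275
|j2.7 + 3100| = √(2.7² + 3100²) = 3100
|T(j2.7)| = 16.9 × 81.44 / (30.12 × 57.56 × 275 × 3100) = 9.3114e-07
20 log₁₀(9.3114e-07) = -120.62 dB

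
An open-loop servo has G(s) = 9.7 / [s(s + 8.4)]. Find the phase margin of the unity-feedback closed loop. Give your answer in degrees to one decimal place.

Gain crossover: |G(jω)| = 1 at ω ≈ 1.14 rad/s.
∠G(j1.14) = −90° − arctan(1.14/8.4) ≈ -97.76°
PM = 180° + (-97.76°) = 82.24°

82.2°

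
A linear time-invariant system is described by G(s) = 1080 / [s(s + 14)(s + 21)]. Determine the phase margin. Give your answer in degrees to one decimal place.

66.4°

Gain crossover: |G(jω)| = 1 at ω ≈ 3.51 rad/s.
∠G(j3.51) = −90° − arctan(3.51/14) − arctan(3.51/21) ≈ -113.59°
PM = 180° + (-113.59°) = 66.41°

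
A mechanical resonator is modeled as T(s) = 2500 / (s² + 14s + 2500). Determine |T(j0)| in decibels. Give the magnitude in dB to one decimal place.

0.0 dB

T(0) = 2500 / 2500 = 1
20 log₁₀(1) = 0.00 dB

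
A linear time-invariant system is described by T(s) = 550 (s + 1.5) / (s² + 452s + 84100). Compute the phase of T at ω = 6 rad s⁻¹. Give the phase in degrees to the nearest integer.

∠(j6 + 1.5) = arctan(6/1.5) = 75.96°
∠[(j6)² + 452(j6) + 84100] = ∠[84064 + j2712] = 1.85°
∠T(j6) = 75.96° − 1.85° = 74.12°

74°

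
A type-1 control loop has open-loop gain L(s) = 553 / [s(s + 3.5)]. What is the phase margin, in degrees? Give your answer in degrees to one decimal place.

8.5°

Gain crossover: |L(jω)| = 1 at ω ≈ 23.4 rad/s.
∠L(j23.4) = −90° − arctan(23.4/3.5) ≈ -171.49°
PM = 180° + (-171.49°) = 8.51°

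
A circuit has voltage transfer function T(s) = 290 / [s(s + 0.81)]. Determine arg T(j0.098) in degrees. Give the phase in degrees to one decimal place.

∠(j0.098 + 0.81) = arctan(0.098/0.81) = 6.90°
∠(j0.098) = 90.00°
∠T(j0.098) = − (6.90° + 90.00°) = -96.90°

-96.9 deg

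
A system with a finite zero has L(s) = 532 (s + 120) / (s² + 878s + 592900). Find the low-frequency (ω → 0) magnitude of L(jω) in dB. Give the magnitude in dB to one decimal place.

-19.4 dB

L(0) = 532 × 120 / 592900 = 0.10767
20 log₁₀(0.10767) = -19.36 dB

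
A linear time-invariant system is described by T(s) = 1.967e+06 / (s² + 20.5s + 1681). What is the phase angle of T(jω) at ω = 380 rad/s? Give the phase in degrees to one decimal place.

∠[(j380)² + 20.5(j380) + 1681] = ∠[-1.4272e+05 + j7790] = 176.88°
∠T(j380) = −176.88° = -176.88°

-176.9°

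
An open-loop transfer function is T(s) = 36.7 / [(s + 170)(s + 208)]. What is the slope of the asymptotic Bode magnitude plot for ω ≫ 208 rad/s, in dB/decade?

With 0 zeros and 2 poles, the high-frequency asymptotic slope is 20 × (0 − 2) = -40 dB/decade.

-40 dB/decade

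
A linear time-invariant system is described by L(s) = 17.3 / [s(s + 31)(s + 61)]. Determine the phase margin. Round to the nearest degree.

90°

Gain crossover: |L(jω)| = 1 at ω ≈ 0.00915 rad/sec.
∠L(j0.00915) = −90° − arctan(0.00915/31) − arctan(0.00915/61) ≈ -90.03°
PM = 180° + (-90.03°) = 89.97°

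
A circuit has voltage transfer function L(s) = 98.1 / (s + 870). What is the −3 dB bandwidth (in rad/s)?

For a single-pole low-pass, the −3 dB point is at the pole: ω = 870 rad/s.

870 rad/s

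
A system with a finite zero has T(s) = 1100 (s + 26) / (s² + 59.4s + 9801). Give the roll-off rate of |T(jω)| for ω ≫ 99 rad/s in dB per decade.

With 1 zero and 2 poles, the high-frequency asymptotic slope is 20 × (1 − 2) = -20 dB/decade.

-20 dB/decade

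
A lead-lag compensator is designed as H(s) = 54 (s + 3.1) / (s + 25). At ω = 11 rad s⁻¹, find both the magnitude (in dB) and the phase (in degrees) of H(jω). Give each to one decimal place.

|H| = 27.1 dB, ∠H = 50.5°

|j11 + 3.1| = √(11² + 3.1²) = 11.43
|j11 + 25| = √(11² + 25²) = 27.31
|H(j11)| = 54 × 11.43 / 27.31 = 22.595
20 log₁₀(22.595) = 27.08 dB
∠(j11 + 3.1) = arctan(11/3.1) = 74.26°
∠(j11 + 25) = arctan(11/25) = 23.75°
∠H(j11) = 74.26° − 23.75° = 50.51°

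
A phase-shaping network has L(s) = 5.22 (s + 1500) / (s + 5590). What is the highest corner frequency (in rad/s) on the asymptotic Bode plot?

Break frequencies occur at each pole and zero magnitude: 1500 rad/s, 5590 rad/s.
The highest is 5590 rad/s.

5590 rad/s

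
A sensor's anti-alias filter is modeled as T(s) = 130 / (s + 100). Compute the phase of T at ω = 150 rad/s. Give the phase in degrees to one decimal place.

∠(j150 + 100) = arctan(150/100) = 56.31°
∠T(j150) = −56.31° = -56.31°

-56.3 deg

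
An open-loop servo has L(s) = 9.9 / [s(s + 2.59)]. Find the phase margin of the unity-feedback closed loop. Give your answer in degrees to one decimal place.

Gain crossover: |L(jω)| = 1 at ω ≈ 2.66 rad/s.
∠L(j2.66) = −90° − arctan(2.66/2.59) ≈ -135.81°
PM = 180° + (-135.81°) = 44.19°

44.2°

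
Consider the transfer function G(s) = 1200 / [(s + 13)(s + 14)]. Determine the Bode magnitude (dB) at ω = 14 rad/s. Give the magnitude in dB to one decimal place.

10.0 dB

|j14 + 13| = √(14² + 13²) = 19.1
|j14 + 14| = √(14² + 14²) = 19.8
|G(j14)| = 1200 / (19.1 × 19.8) = 3.1724
20 log₁₀(3.1724) = 10.03 dB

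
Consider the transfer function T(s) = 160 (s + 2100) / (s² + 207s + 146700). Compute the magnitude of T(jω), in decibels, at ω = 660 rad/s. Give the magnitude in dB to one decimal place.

0.8 dB

|j660 + 2100| = √(660² + 2100²) = 2201
|(j660)² + 207(j660) + 146700| = |-2.889e+05 + j1.3662e+05| = 3.196e+05
|T(j660)| = 160 × 2201 / 3.196e+05 = 1.1021
20 log₁₀(1.1021) = 0.84 dB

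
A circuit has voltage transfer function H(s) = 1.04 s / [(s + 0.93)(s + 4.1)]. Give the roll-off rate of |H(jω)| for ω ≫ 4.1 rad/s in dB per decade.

With 1 zero and 2 poles, the high-frequency asymptotic slope is 20 × (1 − 2) = -20 dB/decade.

-20 dB/decade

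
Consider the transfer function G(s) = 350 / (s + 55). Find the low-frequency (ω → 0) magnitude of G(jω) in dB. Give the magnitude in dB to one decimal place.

16.1 dB

G(0) = 350 / 55 = 6.3636
20 log₁₀(6.3636) = 16.07 dB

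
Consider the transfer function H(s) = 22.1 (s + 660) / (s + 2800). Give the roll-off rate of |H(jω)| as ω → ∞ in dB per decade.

0 dB/decade

With 1 zero and 1 pole, the high-frequency asymptotic slope is 20 × (1 − 1) = 0 dB/decade.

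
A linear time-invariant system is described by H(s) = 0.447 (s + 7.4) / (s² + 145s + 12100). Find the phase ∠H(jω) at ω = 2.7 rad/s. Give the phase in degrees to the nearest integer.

18°

∠(j2.7 + 7.4) = arctan(2.7/7.4) = 20.05°
∠[(j2.7)² + 145(j2.7) + 12100] = ∠[12093 + j391.5] = 1.85°
∠H(j2.7) = 20.05° − 1.85° = 18.19°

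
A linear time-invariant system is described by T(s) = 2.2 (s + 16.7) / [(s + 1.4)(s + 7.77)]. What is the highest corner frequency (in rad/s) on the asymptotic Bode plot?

16.7 rad/s

Break frequencies occur at each pole and zero magnitude: 1.4 rad/s, 7.77 rad/s, 16.7 rad/s.
The highest is 16.7 rad/s.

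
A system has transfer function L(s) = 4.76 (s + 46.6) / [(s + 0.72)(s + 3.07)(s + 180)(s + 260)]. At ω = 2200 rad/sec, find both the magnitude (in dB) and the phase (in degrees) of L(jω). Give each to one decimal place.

|L| = -187.1 dB, ∠L = -259.7°

|j2200 + 46.6| = √(2200² + 46.6²) = 2200
|j2200 + 0.72| = √(2200² + 0.72²) = 2200
|j2200 + 3.07| = √(2200² + 3.07²) = 2200
|j2200 + 180| = √(2200² + 180²) = 2207
|j2200 + 260| = √(2200² + 260²) = 2215
|L(j2200)| = 4.76 × 2200 / (2200 × 2200 × 2207 × 2215) = 4.4256e-10
20 log₁₀(4.4256e-10) = -187.08 dB
∠(j2200 + 46.6) = arctan(2200/46.6) = 88.79°
∠(j2200 + 0.72) = arctan(2200/0.72) = 89.98°
∠(j2200 + 3.07) = arctan(2200/3.07) = 89.92°
∠(j2200 + 180) = arctan(2200/180) = 85.32°
∠(j2200 + 260) = arctan(2200/260) = 83.26°
∠L(j2200) = 88.79° − (89.98° + 89.92° + 85.32° + 83.26°) = -259.70°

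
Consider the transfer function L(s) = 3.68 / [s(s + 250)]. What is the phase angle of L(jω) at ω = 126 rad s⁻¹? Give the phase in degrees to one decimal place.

∠(j126 + 250) = arctan(126/250) = 26.75°
∠(j126) = 90.00°
∠L(j126) = − (26.75° + 90.00°) = -116.75°

-116.7°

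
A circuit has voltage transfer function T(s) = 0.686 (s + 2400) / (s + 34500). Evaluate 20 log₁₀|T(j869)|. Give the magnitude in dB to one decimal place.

|j869 + 2400| = √(869² + 2400²) = 2552
|j869 + 34500| = √(869² + 34500²) = 3.451e+04
|T(j869)| = 0.686 × 2552 / 3.451e+04 = 0.050738
20 log₁₀(0.050738) = -25.89 dB

-25.9 dB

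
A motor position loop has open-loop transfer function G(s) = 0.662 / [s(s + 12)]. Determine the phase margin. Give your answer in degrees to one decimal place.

Gain crossover: |G(jω)| = 1 at ω ≈ 0.0552 rad/s.
∠G(j0.0552) = −90° − arctan(0.0552/12) ≈ -90.26°
PM = 180° + (-90.26°) = 89.74°

89.7 deg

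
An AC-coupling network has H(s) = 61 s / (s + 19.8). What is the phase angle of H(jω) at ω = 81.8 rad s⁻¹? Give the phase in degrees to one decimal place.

13.6°

∠(j81.8) = 90.00°
∠(j81.8 + 19.8) = arctan(81.8/19.8) = 76.39°
∠H(j81.8) = 90.00° − 76.39° = 13.61°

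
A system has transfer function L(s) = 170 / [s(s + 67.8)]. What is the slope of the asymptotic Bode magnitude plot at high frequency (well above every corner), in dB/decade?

-40 dB/decade

With 0 zeros and 2 poles, the high-frequency asymptotic slope is 20 × (0 − 2) = -40 dB/decade.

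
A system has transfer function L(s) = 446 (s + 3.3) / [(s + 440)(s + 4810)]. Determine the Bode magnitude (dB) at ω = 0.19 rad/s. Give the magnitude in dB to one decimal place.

|j0.19 + 3.3| = √(0.19² + 3.3²) = 3.305
|j0.19 + 440| = √(0.19² + 440²) = 440
|j0.19 + 4810| = √(0.19² + 4810²) = 4810
|L(j0.19)| = 446 × 3.305 / (440 × 4810) = 0.00069658
20 log₁₀(0.00069658) = -63.14 dB

-63.1 dB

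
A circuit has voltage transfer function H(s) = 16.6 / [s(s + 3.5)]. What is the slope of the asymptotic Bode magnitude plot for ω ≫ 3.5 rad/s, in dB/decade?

With 0 zeros and 2 poles, the high-frequency asymptotic slope is 20 × (0 − 2) = -40 dB/decade.

-40 dB/decade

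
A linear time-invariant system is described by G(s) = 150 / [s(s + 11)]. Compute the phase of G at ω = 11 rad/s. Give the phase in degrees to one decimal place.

-135.0 deg

∠(j11 + 11) = arctan(11/11) = 45.00°
∠(j11) = 90.00°
∠G(j11) = − (45.00° + 90.00°) = -135.00°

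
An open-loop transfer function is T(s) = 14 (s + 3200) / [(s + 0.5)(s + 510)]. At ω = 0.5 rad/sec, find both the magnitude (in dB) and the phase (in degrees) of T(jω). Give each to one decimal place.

|T| = 41.9 dB, ∠T = -45.0°

|j0.5 + 3200| = √(0.5² + 3200²) = 3200
|j0.5 + 0.5| = √(0.5² + 0.5²) = 0.7071
|j0.5 + 510| = √(0.5² + 510²) = 510
|T(j0.5)| = 14 × 3200 / (0.7071 × 510) = 124.23
20 log₁₀(124.23) = 41.88 dB
∠(j0.5 + 3200) = arctan(0.5/3200) = 0.01°
∠(j0.5 + 0.5) = arctan(0.5/0.5) = 45.00°
∠(j0.5 + 510) = arctan(0.5/510) = 0.06°
∠T(j0.5) = 0.01° − (45.00° + 0.06°) = -45.05°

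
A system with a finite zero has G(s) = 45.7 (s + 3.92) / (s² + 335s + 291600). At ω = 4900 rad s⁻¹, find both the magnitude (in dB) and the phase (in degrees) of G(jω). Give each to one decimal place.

|G| = -40.5 dB, ∠G = -86.1°

|j4900 + 3.92| = √(4900² + 3.92²) = 4900
|(j4900)² + 335(j4900) + 291600| = |-2.3718e+07 + j1.6415e+06| = 2.378e+07
|G(j4900)| = 45.7 × 4900 / 2.378e+07 = 0.0094187
20 log₁₀(0.0094187) = -40.52 dB
∠(j4900 + 3.92) = arctan(4900/3.92) = 89.95°
∠[(j4900)² + 335(j4900) + 291600] = ∠[-2.3718e+07 + j1.6415e+06] = 176.04°
∠G(j4900) = 89.95° − 176.04° = -86.09°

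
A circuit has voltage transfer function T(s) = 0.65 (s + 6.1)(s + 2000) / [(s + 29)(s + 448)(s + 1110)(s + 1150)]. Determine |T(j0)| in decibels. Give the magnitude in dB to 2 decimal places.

T(0) = 0.65 × 6.1 × 2000 / (29 × 448 × 1110 × 1150) = 4.7816e-07
20 log₁₀(4.7816e-07) = -126.408 dB

-126.41 dB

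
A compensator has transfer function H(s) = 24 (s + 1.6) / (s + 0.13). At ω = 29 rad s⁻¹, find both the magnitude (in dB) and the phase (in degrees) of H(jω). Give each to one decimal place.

|j29 + 1.6| = √(29² + 1.6²) = 29.04
|j29 + 0.13| = √(29² + 0.13²) = 29
|H(j29)| = 24 × 29.04 / 29 = 24.036
20 log₁₀(24.036) = 27.62 dB
∠(j29 + 1.6) = arctan(29/1.6) = 86.84°
∠(j29 + 0.13) = arctan(29/0.13) = 89.74°
∠H(j29) = 86.84° − 89.74° = -2.90°

|H| = 27.6 dB, ∠H = -2.9 deg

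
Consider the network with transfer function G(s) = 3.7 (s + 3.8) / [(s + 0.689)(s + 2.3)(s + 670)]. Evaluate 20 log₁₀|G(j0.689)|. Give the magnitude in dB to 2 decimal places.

|j0.689 + 3.8| = √(0.689² + 3.8²) = 3.862
|j0.689 + 0.689| = √(0.689² + 0.689²) = 0.9744
|j0.689 + 2.3| = √(0.689² + 2.3²) = 2.401
|j0.689 + 670| = √(0.689² + 670²) = 670
|G(j0.689)| = 3.7 × 3.862 / (0.9744 × 2.401 × 670) = 0.0091161
20 log₁₀(0.0091161) = -40.804 dB

-40.80 dB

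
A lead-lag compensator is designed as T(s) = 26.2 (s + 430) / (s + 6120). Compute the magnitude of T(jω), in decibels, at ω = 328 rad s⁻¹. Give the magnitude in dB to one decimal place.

|j328 + 430| = √(328² + 430²) = 540.8
|j328 + 6120| = √(328² + 6120²) = 6129
|T(j328)| = 26.2 × 540.8 / 6129 = 2.3119
20 log₁₀(2.3119) = 7.28 dB

7.3 dB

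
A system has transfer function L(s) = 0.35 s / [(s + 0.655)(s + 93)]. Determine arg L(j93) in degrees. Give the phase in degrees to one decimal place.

-44.6 deg

∠(j93) = 90.00°
∠(j93 + 0.655) = arctan(93/0.655) = 89.60°
∠(j93 + 93) = arctan(93/93) = 45.00°
∠L(j93) = 90.00° − (89.60° + 45.00°) = -44.60°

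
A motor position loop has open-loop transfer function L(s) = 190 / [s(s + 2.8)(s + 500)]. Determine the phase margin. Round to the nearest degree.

87 deg

Gain crossover: |L(jω)| = 1 at ω ≈ 0.136 rad s⁻¹.
∠L(j0.136) = −90° − arctan(0.136/2.8) − arctan(0.136/500) ≈ -92.79°
PM = 180° + (-92.79°) = 87.21°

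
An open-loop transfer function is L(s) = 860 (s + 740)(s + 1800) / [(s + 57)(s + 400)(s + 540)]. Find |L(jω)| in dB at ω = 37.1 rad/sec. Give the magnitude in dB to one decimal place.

|j37.1 + 740| = √(37.1² + 740²) = 740.9
|j37.1 + 1800| = √(37.1² + 1800²) = 1800
|j37.1 + 57| = √(37.1² + 57²) = 68.01
|j37.1 + 400| = √(37.1² + 400²) = 401.7
|j37.1 + 540| = √(37.1² + 540²) = 541.3
|L(j37.1)| = 860 × 740.9 × 1800 / (68.01 × 401.7 × 541.3) = 77.576
20 log₁₀(77.576) = 37.79 dB

37.8 dB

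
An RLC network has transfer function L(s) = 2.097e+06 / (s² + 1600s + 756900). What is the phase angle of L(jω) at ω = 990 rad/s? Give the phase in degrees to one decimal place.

-98.0°

∠[(j990)² + 1600(j990) + 756900] = ∠[-2.232e+05 + j1.584e+06] = 98.02°
∠L(j990) = −98.02° = -98.02°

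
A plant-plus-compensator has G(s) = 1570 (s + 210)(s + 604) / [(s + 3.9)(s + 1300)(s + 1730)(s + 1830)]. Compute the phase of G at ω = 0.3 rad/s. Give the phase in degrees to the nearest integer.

-4°

∠(j0.3 + 210) = arctan(0.3/210) = 0.08°
∠(j0.3 + 604) = arctan(0.3/604) = 0.03°
∠(j0.3 + 3.9) = arctan(0.3/3.9) = 4.40°
∠(j0.3 + 1300) = arctan(0.3/1300) = 0.01°
∠(j0.3 + 1730) = arctan(0.3/1730) = 0.01°
∠(j0.3 + 1830) = arctan(0.3/1830) = 0.01°
∠G(j0.3) = 0.08° + 0.03° − (4.40° + 0.01° + 0.01° + 0.01°) = -4.32°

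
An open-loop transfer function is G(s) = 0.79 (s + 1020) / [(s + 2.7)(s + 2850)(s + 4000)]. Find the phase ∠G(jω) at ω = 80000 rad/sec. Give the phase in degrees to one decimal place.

∠(j80000 + 1020) = arctan(80000/1020) = 89.27°
∠(j80000 + 2.7) = arctan(80000/2.7) = 90.00°
∠(j80000 + 2850) = arctan(80000/2850) = 87.96°
∠(j80000 + 4000) = arctan(80000/4000) = 87.14°
∠G(j80000) = 89.27° − (90.00° + 87.96° + 87.14°) = -175.83°

-175.8°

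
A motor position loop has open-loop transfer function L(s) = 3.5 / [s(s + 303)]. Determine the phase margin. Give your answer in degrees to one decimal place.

90.0 deg

Gain crossover: |L(jω)| = 1 at ω ≈ 0.0116 rad/s.
∠L(j0.0116) = −90° − arctan(0.0116/303) ≈ -90.00°
PM = 180° + (-90.00°) = 90.00°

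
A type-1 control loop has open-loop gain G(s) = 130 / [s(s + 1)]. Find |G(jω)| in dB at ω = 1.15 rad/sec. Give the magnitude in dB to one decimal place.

37.4 dB

|j1.15 + 1| = √(1.15² + 1²) = 1.524
|j1.15| = 1.15
|G(j1.15)| = 130 / (1.524 × 1.15) = 74.177
20 log₁₀(74.177) = 37.41 dB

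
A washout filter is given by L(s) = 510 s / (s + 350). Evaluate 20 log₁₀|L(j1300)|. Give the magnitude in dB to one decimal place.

53.8 dB

|j1300| = 1300
|j1300 + 350| = √(1300² + 350²) = 1346
|L(j1300)| = 510 × 1300 / 1346 = 492.46
20 log₁₀(492.46) = 53.85 dB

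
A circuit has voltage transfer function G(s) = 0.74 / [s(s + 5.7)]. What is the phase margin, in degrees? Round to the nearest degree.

89°

Gain crossover: |G(jω)| = 1 at ω ≈ 0.13 rad s⁻¹.
∠G(j0.13) = −90° − arctan(0.13/5.7) ≈ -91.30°
PM = 180° + (-91.30°) = 88.70°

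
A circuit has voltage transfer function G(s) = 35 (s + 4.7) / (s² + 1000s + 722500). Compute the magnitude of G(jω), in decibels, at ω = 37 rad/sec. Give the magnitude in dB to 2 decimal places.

|j37 + 4.7| = √(37² + 4.7²) = 37.3
|(j37)² + 1000(j37) + 722500| = |7.2113e+05 + j37000| = 7.221e+05
|G(j37)| = 35 × 37.3 / 7.221e+05 = 0.0018078
20 log₁₀(0.0018078) = -54.857 dB

-54.86 dB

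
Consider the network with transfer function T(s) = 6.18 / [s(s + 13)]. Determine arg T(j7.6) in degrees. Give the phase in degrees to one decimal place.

∠(j7.6 + 13) = arctan(7.6/13) = 30.31°
∠(j7.6) = 90.00°
∠T(j7.6) = − (30.31° + 90.00°) = -120.31°

-120.3°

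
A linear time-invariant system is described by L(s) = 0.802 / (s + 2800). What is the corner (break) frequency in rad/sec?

The single real pole at s = −2800 gives a corner at ω = 2800 rad/sec.

2800 rad/sec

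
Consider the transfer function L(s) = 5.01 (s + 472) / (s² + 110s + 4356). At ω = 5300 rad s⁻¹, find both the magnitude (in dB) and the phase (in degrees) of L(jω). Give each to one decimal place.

|L| = -60.5 dB, ∠L = -93.9°

|j5300 + 472| = √(5300² + 472²) = 5321
|(j5300)² + 110(j5300) + 4356| = |-2.8086e+07 + j5.83e+05| = 2.809e+07
|L(j5300)| = 5.01 × 5321 / 2.809e+07 = 0.00094897
20 log₁₀(0.00094897) = -60.45 dB
∠(j5300 + 472) = arctan(5300/472) = 84.91°
∠[(j5300)² + 110(j5300) + 4356] = ∠[-2.8086e+07 + j5.83e+05] = 178.81°
∠L(j5300) = 84.91° − 178.81° = -93.90°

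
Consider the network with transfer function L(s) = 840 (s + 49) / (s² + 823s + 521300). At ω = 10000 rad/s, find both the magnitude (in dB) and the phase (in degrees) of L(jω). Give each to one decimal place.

|j10000 + 49| = √(10000² + 49²) = 1e+04
|(j10000)² + 823(j10000) + 521300| = |-9.9479e+07 + j8.23e+06| = 9.982e+07
|L(j10000)| = 840 × 1e+04 / 9.982e+07 = 0.084154
20 log₁₀(0.084154) = -21.50 dB
∠(j10000 + 49) = arctan(10000/49) = 89.72°
∠[(j10000)² + 823(j10000) + 521300] = ∠[-9.9479e+07 + j8.23e+06] = 175.27°
∠L(j10000) = 89.72° − 175.27° = -85.55°

|L| = -21.5 dB, ∠L = -85.6°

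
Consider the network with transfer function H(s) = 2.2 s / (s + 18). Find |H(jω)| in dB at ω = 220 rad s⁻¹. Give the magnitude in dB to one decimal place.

|j220| = 220
|j220 + 18| = √(220² + 18²) = 220.7
|H(j220)| = 2.2 × 220 / 220.7 = 2.1927
20 log₁₀(2.1927) = 6.82 dB

6.8 dB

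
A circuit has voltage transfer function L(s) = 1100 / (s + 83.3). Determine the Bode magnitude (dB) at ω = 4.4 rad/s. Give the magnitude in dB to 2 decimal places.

|j4.4 + 83.3| = √(4.4² + 83.3²) = 83.42
|L(j4.4)| = 1100 / 83.42 = 13.187
20 log₁₀(13.187) = 22.403 dB

22.40 dB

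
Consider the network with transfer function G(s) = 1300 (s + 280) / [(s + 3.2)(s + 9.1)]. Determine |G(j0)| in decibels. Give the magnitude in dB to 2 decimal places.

G(0) = 1300 × 280 / (3.2 × 9.1) = 12500
20 log₁₀(12500) = 81.938 dB

81.94 dB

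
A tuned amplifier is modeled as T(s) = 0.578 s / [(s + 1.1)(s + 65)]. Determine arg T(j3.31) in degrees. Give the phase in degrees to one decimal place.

∠(j3.31) = 90.00°
∠(j3.31 + 1.1) = arctan(3.31/1.1) = 71.62°
∠(j3.31 + 65) = arctan(3.31/65) = 2.92°
∠T(j3.31) = 90.00° − (71.62° + 2.92°) = 15.47°

15.5 deg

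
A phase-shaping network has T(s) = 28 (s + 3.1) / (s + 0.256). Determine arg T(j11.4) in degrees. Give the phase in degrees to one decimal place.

∠(j11.4 + 3.1) = arctan(11.4/3.1) = 74.79°
∠(j11.4 + 0.256) = arctan(11.4/0.256) = 88.71°
∠T(j11.4) = 74.79° − 88.71° = -13.93°

-13.9 deg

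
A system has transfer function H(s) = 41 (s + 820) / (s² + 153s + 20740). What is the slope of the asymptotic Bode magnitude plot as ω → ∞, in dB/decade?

With 1 zero and 2 poles, the high-frequency asymptotic slope is 20 × (1 − 2) = -20 dB/decade.

-20 dB/decade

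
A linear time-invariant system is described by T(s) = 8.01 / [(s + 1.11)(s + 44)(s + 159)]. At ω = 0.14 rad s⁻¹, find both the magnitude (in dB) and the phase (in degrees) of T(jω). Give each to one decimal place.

|j0.14 + 1.11| = √(0.14² + 1.11²) = 1.119
|j0.14 + 44| = √(0.14² + 44²) = 44
|j0.14 + 159| = √(0.14² + 159²) = 159
|T(j0.14)| = 8.01 / (1.119 × 44 × 159) = 0.0010234
20 log₁₀(0.0010234) = -59.80 dB
∠(j0.14 + 1.11) = arctan(0.14/1.11) = 7.19°
∠(j0.14 + 44) = arctan(0.14/44) = 0.18°
∠(j0.14 + 159) = arctan(0.14/159) = 0.05°
∠T(j0.14) = − (7.19° + 0.18° + 0.05°) = -7.42°

|T| = -59.8 dB, ∠T = -7.4°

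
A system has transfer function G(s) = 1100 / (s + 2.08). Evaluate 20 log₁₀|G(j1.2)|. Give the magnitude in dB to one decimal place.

53.2 dB

|j1.2 + 2.08| = √(1.2² + 2.08²) = 2.401
|G(j1.2)| = 1100 / 2.401 = 458.08
20 log₁₀(458.08) = 53.22 dB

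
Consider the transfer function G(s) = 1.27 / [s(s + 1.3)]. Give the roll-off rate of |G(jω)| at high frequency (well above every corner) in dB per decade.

-40 dB/decade

With 0 zeros and 2 poles, the high-frequency asymptotic slope is 20 × (0 − 2) = -40 dB/decade.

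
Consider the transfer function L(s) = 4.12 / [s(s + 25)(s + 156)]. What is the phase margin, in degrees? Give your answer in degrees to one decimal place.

90.0°

Gain crossover: |L(jω)| = 1 at ω ≈ 0.00106 rad/sec.
∠L(j0.00106) = −90° − arctan(0.00106/25) − arctan(0.00106/156) ≈ -90.00°
PM = 180° + (-90.00°) = 90.00°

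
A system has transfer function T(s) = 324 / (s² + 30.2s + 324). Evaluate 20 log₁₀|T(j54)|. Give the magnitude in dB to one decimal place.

-19.5 dB

|(j54)² + 30.2(j54) + 324| = |-2592 + j1630.8| = 3062
|T(j54)| = 324 / 3062 = 0.1058
20 log₁₀(0.1058) = -19.51 dB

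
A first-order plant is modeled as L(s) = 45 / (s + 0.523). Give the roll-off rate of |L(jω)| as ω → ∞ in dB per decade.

With 0 zeros and 1 pole, the high-frequency asymptotic slope is 20 × (0 − 1) = -20 dB/decade.

-20 dB/decade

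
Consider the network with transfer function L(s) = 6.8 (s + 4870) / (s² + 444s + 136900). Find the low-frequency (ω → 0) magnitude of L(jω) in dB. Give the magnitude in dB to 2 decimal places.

-12.33 dB

L(0) = 6.8 × 4870 / 136900 = 0.2419
20 log₁₀(0.2419) = -12.327 dB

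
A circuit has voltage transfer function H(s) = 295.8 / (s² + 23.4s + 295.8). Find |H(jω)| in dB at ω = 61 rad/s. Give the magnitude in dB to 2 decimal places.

|(j61)² + 23.4(j61) + 295.8| = |-3425.2 + j1427.4| = 3711
|H(j61)| = 295.8 / 3711 = 0.079715
20 log₁₀(0.079715) = -21.969 dB

-21.97 dB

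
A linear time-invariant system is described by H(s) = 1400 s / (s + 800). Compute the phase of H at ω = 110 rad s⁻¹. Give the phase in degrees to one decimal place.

∠(j110) = 90.00°
∠(j110 + 800) = arctan(110/800) = 7.83°
∠H(j110) = 90.00° − 7.83° = 82.17°

82.2°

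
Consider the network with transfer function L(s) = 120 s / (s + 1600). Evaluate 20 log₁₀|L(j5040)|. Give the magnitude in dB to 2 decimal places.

|j5040| = 5040
|j5040 + 1600| = √(5040² + 1600²) = 5288
|L(j5040)| = 120 × 5040 / 5288 = 114.37
20 log₁₀(114.37) = 41.167 dB

41.17 dB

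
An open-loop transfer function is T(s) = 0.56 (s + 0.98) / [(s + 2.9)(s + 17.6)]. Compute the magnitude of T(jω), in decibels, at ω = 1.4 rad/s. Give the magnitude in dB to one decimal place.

|j1.4 + 0.98| = √(1.4² + 0.98²) = 1.709
|j1.4 + 2.9| = √(1.4² + 2.9²) = 3.22
|j1.4 + 17.6| = √(1.4² + 17.6²) = 17.66
|T(j1.4)| = 0.56 × 1.709 / (3.22 × 17.66) = 0.016832
20 log₁₀(0.016832) = -35.48 dB

-35.5 dB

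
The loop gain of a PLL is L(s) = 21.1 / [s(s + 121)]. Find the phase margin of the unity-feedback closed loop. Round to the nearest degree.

90°

Gain crossover: |L(jω)| = 1 at ω ≈ 0.174 rad/sec.
∠L(j0.174) = −90° − arctan(0.174/121) ≈ -90.08°
PM = 180° + (-90.08°) = 89.92°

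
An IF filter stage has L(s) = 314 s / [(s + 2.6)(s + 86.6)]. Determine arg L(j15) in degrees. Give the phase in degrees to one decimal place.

0.0°

∠(j15) = 90.00°
∠(j15 + 2.6) = arctan(15/2.6) = 80.17°
∠(j15 + 86.6) = arctan(15/86.6) = 9.83°
∠L(j15) = 90.00° − (80.17° + 9.83°) = 0.01°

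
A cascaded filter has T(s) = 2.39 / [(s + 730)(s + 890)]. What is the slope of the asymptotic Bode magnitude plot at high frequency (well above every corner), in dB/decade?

With 0 zeros and 2 poles, the high-frequency asymptotic slope is 20 × (0 − 2) = -40 dB/decade.

-40 dB/decade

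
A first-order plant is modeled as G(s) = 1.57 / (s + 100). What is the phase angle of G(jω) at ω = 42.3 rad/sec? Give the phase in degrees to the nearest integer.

-23 deg

∠(j42.3 + 100) = arctan(42.3/100) = 22.93°
∠G(j42.3) = −22.93° = -22.93°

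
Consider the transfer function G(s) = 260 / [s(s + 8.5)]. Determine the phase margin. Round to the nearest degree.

Gain crossover: |G(jω)| = 1 at ω ≈ 15 rad/s.
∠G(j15) = −90° − arctan(15/8.5) ≈ -150.54°
PM = 180° + (-150.54°) = 29.46°

29°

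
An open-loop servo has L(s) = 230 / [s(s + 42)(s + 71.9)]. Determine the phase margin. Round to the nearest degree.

90°

Gain crossover: |L(jω)| = 1 at ω ≈ 0.0762 rad/s.
∠L(j0.0762) = −90° − arctan(0.0762/42) − arctan(0.0762/71.9) ≈ -90.16°
PM = 180° + (-90.16°) = 89.84°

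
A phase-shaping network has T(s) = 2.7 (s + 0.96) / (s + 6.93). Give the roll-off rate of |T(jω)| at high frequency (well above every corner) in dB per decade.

0 dB/decade

With 1 zero and 1 pole, the high-frequency asymptotic slope is 20 × (1 − 1) = 0 dB/decade.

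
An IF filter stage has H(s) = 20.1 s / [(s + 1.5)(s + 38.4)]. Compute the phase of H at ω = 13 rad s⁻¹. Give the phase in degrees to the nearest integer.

∠(j13) = 90.00°
∠(j13 + 1.5) = arctan(13/1.5) = 83.42°
∠(j13 + 38.4) = arctan(13/38.4) = 18.70°
∠H(j13) = 90.00° − (83.42° + 18.70°) = -12.12°

-12°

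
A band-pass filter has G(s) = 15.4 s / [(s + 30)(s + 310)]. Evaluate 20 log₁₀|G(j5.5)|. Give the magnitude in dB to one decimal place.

-41.0 dB

|j5.5| = 5.5
|j5.5 + 30| = √(5.5² + 30²) = 30.5
|j5.5 + 310| = √(5.5² + 310²) = 310
|G(j5.5)| = 15.4 × 5.5 / (30.5 × 310) = 0.0089568
20 log₁₀(0.0089568) = -40.96 dB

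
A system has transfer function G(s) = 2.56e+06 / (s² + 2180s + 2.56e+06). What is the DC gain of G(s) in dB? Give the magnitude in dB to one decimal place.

0.0 dB

G(0) = 2.56e+06 / 2.56e+06 = 1
20 log₁₀(1) = 0.00 dB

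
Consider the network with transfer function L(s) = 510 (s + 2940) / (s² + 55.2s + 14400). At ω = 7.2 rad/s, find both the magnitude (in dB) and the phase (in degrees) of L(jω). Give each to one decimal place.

|j7.2 + 2940| = √(7.2² + 2940²) = 2940
|(j7.2)² + 55.2(j7.2) + 14400| = |14348 + j397.44| = 1.435e+04
|L(j7.2)| = 510 × 2940 / 1.435e+04 = 104.46
20 log₁₀(104.46) = 40.38 dB
∠(j7.2 + 2940) = arctan(7.2/2940) = 0.14°
∠[(j7.2)² + 55.2(j7.2) + 14400] = ∠[14348 + j397.44] = 1.59°
∠L(j7.2) = 0.14° − 1.59° = -1.45°

|L| = 40.4 dB, ∠L = -1.4°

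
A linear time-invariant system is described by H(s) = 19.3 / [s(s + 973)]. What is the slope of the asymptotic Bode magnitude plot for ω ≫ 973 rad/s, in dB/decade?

-40 dB/decade

With 0 zeros and 2 poles, the high-frequency asymptotic slope is 20 × (0 − 2) = -40 dB/decade.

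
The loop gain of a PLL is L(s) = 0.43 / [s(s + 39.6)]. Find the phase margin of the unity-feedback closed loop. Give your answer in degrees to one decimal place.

90.0°

Gain crossover: |L(jω)| = 1 at ω ≈ 0.0109 rad/sec.
∠L(j0.0109) = −90° − arctan(0.0109/39.6) ≈ -90.02°
PM = 180° + (-90.02°) = 89.98°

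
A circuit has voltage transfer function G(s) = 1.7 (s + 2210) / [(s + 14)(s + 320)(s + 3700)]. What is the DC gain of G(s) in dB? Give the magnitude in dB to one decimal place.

-72.9 dB

G(0) = 1.7 × 2210 / (14 × 320 × 3700) = 0.00022665
20 log₁₀(0.00022665) = -72.89 dB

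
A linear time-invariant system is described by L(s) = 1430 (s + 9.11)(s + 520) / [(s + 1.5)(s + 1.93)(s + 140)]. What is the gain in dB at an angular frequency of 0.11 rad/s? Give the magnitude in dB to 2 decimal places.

84.42 dB

|j0.11 + 9.11| = √(0.11² + 9.11²) = 9.111
|j0.11 + 520| = √(0.11² + 520²) = 520
|j0.11 + 1.5| = √(0.11² + 1.5²) = 1.504
|j0.11 + 1.93| = √(0.11² + 1.93²) = 1.933
|j0.11 + 140| = √(0.11² + 140²) = 140
|L(j0.11)| = 1430 × 9.111 × 520 / (1.504 × 1.933 × 140) = 16643
20 log₁₀(16643) = 84.425 dB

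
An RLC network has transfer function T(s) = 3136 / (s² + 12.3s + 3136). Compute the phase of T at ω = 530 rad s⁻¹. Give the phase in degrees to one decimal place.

-178.7°

∠[(j530)² + 12.3(j530) + 3136] = ∠[-2.7776e+05 + j6519] = 178.66°
∠T(j530) = −178.66° = -178.66°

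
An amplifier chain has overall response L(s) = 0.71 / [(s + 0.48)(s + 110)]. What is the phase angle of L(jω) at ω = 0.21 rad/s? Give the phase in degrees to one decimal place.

-23.7 deg

∠(j0.21 + 0.48) = arctan(0.21/0.48) = 23.63°
∠(j0.21 + 110) = arctan(0.21/110) = 0.11°
∠L(j0.21) = − (23.63° + 0.11°) = -23.74°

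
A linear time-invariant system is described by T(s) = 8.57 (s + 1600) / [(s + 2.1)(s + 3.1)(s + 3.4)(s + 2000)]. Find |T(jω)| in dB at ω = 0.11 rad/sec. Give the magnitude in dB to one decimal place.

|j0.11 + 1600| = √(0.11² + 1600²) = 1600
|j0.11 + 2.1| = √(0.11² + 2.1²) = 2.103
|j0.11 + 3.1| = √(0.11² + 3.1²) = 3.102
|j0.11 + 3.4| = √(0.11² + 3.4²) = 3.402
|j0.11 + 2000| = √(0.11² + 2000²) = 2000
|T(j0.11)| = 8.57 × 1600 / (2.103 × 3.102 × 3.402 × 2000) = 0.30897
20 log₁₀(0.30897) = -10.20 dB

-10.2 dB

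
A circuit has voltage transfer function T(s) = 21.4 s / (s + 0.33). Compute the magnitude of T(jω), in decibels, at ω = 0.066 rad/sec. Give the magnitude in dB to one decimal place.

12.5 dB

|j0.066| = 0.066
|j0.066 + 0.33| = √(0.066² + 0.33²) = 0.3365
|T(j0.066)| = 21.4 × 0.066 / 0.3365 = 4.1969
20 log₁₀(4.1969) = 12.46 dB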